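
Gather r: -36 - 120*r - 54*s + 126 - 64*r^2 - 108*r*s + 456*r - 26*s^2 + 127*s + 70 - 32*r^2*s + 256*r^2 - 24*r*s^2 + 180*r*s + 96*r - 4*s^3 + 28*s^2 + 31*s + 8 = r^2*(192 - 32*s) + r*(-24*s^2 + 72*s + 432) - 4*s^3 + 2*s^2 + 104*s + 168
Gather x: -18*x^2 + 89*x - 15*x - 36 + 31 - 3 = -18*x^2 + 74*x - 8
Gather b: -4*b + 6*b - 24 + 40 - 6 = 2*b + 10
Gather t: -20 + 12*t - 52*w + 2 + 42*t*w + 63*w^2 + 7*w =t*(42*w + 12) + 63*w^2 - 45*w - 18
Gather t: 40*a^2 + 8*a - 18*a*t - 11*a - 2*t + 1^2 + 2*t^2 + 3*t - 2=40*a^2 - 3*a + 2*t^2 + t*(1 - 18*a) - 1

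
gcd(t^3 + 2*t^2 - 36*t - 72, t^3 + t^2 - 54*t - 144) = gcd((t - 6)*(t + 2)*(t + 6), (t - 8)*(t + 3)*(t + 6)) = t + 6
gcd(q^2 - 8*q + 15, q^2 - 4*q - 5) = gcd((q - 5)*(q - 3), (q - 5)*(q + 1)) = q - 5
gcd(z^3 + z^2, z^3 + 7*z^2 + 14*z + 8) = z + 1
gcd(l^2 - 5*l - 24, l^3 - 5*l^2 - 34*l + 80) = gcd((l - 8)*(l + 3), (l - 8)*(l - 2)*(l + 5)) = l - 8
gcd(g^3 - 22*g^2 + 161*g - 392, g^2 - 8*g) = g - 8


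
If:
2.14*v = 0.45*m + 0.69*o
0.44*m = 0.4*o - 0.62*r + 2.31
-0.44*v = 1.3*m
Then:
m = -0.338461538461538*v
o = 3.3221850613155*v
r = 2.38354371201496*v + 3.7258064516129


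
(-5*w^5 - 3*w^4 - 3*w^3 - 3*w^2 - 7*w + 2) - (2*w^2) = -5*w^5 - 3*w^4 - 3*w^3 - 5*w^2 - 7*w + 2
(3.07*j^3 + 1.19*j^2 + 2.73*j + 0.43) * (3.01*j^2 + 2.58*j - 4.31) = 9.2407*j^5 + 11.5025*j^4 - 1.9442*j^3 + 3.2088*j^2 - 10.6569*j - 1.8533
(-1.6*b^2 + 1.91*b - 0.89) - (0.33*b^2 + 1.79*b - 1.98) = -1.93*b^2 + 0.12*b + 1.09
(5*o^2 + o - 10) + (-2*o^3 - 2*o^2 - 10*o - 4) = -2*o^3 + 3*o^2 - 9*o - 14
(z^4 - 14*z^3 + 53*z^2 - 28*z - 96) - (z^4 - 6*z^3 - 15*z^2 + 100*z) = -8*z^3 + 68*z^2 - 128*z - 96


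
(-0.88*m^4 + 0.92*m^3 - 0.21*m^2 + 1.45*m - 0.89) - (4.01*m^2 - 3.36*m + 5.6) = -0.88*m^4 + 0.92*m^3 - 4.22*m^2 + 4.81*m - 6.49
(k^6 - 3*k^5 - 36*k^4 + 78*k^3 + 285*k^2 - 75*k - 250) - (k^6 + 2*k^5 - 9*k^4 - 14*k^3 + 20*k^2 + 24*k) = -5*k^5 - 27*k^4 + 92*k^3 + 265*k^2 - 99*k - 250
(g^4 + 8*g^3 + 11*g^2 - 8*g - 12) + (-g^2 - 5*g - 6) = g^4 + 8*g^3 + 10*g^2 - 13*g - 18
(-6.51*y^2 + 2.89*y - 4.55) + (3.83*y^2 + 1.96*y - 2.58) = -2.68*y^2 + 4.85*y - 7.13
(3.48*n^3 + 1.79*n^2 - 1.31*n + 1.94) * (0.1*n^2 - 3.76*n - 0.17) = 0.348*n^5 - 12.9058*n^4 - 7.453*n^3 + 4.8153*n^2 - 7.0717*n - 0.3298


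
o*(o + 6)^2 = o^3 + 12*o^2 + 36*o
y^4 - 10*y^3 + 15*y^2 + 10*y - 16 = (y - 8)*(y - 2)*(y - 1)*(y + 1)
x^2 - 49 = (x - 7)*(x + 7)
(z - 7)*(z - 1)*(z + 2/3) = z^3 - 22*z^2/3 + 5*z/3 + 14/3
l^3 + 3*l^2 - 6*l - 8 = (l - 2)*(l + 1)*(l + 4)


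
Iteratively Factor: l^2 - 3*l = (l)*(l - 3)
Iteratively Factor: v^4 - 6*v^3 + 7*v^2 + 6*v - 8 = (v + 1)*(v^3 - 7*v^2 + 14*v - 8) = (v - 4)*(v + 1)*(v^2 - 3*v + 2) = (v - 4)*(v - 1)*(v + 1)*(v - 2)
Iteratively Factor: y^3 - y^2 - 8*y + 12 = (y - 2)*(y^2 + y - 6) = (y - 2)^2*(y + 3)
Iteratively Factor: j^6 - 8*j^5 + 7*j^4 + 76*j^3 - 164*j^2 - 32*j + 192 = (j - 4)*(j^5 - 4*j^4 - 9*j^3 + 40*j^2 - 4*j - 48) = (j - 4)^2*(j^4 - 9*j^2 + 4*j + 12) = (j - 4)^2*(j - 2)*(j^3 + 2*j^2 - 5*j - 6) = (j - 4)^2*(j - 2)^2*(j^2 + 4*j + 3) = (j - 4)^2*(j - 2)^2*(j + 1)*(j + 3)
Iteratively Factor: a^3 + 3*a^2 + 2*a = (a + 2)*(a^2 + a) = (a + 1)*(a + 2)*(a)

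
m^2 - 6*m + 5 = (m - 5)*(m - 1)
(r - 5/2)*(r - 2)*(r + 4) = r^3 - r^2/2 - 13*r + 20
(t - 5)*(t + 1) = t^2 - 4*t - 5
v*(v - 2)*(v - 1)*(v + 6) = v^4 + 3*v^3 - 16*v^2 + 12*v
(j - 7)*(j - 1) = j^2 - 8*j + 7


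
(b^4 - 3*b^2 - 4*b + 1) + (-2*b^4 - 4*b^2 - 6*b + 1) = -b^4 - 7*b^2 - 10*b + 2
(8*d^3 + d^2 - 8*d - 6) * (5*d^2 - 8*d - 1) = 40*d^5 - 59*d^4 - 56*d^3 + 33*d^2 + 56*d + 6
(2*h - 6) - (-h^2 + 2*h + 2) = h^2 - 8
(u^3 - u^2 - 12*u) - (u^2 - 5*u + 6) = u^3 - 2*u^2 - 7*u - 6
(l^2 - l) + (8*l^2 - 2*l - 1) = 9*l^2 - 3*l - 1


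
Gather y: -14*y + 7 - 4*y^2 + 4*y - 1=-4*y^2 - 10*y + 6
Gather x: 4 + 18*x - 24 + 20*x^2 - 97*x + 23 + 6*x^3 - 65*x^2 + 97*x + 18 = 6*x^3 - 45*x^2 + 18*x + 21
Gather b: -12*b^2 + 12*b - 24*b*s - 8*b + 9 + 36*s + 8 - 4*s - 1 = -12*b^2 + b*(4 - 24*s) + 32*s + 16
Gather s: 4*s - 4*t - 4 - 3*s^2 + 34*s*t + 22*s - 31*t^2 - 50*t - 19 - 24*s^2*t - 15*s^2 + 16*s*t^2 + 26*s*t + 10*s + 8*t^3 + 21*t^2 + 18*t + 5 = s^2*(-24*t - 18) + s*(16*t^2 + 60*t + 36) + 8*t^3 - 10*t^2 - 36*t - 18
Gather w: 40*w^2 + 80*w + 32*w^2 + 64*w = 72*w^2 + 144*w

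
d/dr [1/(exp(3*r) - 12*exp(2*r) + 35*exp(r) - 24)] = (-3*exp(2*r) + 24*exp(r) - 35)*exp(r)/(exp(3*r) - 12*exp(2*r) + 35*exp(r) - 24)^2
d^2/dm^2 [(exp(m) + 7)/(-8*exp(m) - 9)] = (423 - 376*exp(m))*exp(m)/(512*exp(3*m) + 1728*exp(2*m) + 1944*exp(m) + 729)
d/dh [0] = 0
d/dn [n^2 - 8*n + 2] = 2*n - 8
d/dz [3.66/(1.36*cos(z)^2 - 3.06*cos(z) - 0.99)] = (9.9552*cos(z) - 11.1996)*sin(z)/(-1.36*cos(z)^2 + 3.06*cos(z) + 0.99)^2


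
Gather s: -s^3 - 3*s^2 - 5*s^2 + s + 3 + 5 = -s^3 - 8*s^2 + s + 8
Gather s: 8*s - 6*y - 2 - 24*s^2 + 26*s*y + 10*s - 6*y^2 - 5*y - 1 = -24*s^2 + s*(26*y + 18) - 6*y^2 - 11*y - 3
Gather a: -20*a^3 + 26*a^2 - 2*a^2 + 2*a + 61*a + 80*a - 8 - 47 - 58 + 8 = -20*a^3 + 24*a^2 + 143*a - 105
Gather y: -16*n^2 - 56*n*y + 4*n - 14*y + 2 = -16*n^2 + 4*n + y*(-56*n - 14) + 2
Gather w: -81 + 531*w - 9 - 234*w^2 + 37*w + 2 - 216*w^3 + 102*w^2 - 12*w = -216*w^3 - 132*w^2 + 556*w - 88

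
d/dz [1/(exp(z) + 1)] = -1/(4*cosh(z/2)^2)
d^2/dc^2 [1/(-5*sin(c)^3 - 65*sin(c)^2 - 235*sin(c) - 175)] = (9*sin(c)^5 + 134*sin(c)^4 + 624*sin(c)^3 + 686*sin(c)^2 - 1593*sin(c) - 3508)/(5*(sin(c) + 1)^2*(sin(c) + 5)^3*(sin(c) + 7)^3)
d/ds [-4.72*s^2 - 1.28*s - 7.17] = -9.44*s - 1.28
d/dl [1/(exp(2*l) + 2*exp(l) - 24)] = -2*(exp(l) + 1)*exp(l)/(exp(2*l) + 2*exp(l) - 24)^2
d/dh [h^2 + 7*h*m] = 2*h + 7*m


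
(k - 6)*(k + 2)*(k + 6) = k^3 + 2*k^2 - 36*k - 72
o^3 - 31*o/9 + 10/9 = (o - 5/3)*(o - 1/3)*(o + 2)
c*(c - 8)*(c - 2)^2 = c^4 - 12*c^3 + 36*c^2 - 32*c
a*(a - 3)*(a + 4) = a^3 + a^2 - 12*a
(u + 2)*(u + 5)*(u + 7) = u^3 + 14*u^2 + 59*u + 70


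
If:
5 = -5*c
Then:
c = -1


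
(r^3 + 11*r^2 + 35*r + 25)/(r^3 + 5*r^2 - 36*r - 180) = (r^2 + 6*r + 5)/(r^2 - 36)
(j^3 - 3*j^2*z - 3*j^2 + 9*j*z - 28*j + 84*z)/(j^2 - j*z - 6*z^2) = (j^2 - 3*j - 28)/(j + 2*z)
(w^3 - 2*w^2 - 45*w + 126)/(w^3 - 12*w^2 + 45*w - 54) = (w + 7)/(w - 3)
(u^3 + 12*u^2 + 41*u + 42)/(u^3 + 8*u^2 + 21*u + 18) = (u + 7)/(u + 3)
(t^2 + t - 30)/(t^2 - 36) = (t - 5)/(t - 6)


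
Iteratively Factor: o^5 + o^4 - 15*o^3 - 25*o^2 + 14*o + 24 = (o - 1)*(o^4 + 2*o^3 - 13*o^2 - 38*o - 24) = (o - 1)*(o + 2)*(o^3 - 13*o - 12) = (o - 1)*(o + 1)*(o + 2)*(o^2 - o - 12) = (o - 1)*(o + 1)*(o + 2)*(o + 3)*(o - 4)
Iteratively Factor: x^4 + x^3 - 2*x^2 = (x)*(x^3 + x^2 - 2*x) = x*(x + 2)*(x^2 - x) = x^2*(x + 2)*(x - 1)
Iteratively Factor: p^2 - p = (p - 1)*(p)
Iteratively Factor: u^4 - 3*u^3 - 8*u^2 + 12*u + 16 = (u + 2)*(u^3 - 5*u^2 + 2*u + 8) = (u - 4)*(u + 2)*(u^2 - u - 2) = (u - 4)*(u - 2)*(u + 2)*(u + 1)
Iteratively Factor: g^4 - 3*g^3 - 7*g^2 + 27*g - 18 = (g - 1)*(g^3 - 2*g^2 - 9*g + 18) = (g - 2)*(g - 1)*(g^2 - 9) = (g - 2)*(g - 1)*(g + 3)*(g - 3)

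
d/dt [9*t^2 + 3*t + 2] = 18*t + 3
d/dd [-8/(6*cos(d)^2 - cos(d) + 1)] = 8*(1 - 12*cos(d))*sin(d)/(6*sin(d)^2 + cos(d) - 7)^2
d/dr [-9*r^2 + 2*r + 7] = 2 - 18*r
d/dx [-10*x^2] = -20*x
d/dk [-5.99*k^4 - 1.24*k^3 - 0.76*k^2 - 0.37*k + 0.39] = -23.96*k^3 - 3.72*k^2 - 1.52*k - 0.37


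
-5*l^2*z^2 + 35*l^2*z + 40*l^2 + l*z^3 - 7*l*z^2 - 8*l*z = (-5*l + z)*(z - 8)*(l*z + l)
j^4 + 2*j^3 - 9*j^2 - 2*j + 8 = (j - 2)*(j - 1)*(j + 1)*(j + 4)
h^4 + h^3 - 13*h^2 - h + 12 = (h - 3)*(h - 1)*(h + 1)*(h + 4)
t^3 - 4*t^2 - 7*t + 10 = (t - 5)*(t - 1)*(t + 2)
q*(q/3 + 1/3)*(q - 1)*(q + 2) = q^4/3 + 2*q^3/3 - q^2/3 - 2*q/3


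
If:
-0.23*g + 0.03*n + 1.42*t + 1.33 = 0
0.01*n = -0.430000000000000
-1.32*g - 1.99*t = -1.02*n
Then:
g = -26.67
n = -43.00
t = -4.35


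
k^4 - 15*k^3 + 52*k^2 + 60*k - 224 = (k - 8)*(k - 7)*(k - 2)*(k + 2)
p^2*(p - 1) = p^3 - p^2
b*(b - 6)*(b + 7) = b^3 + b^2 - 42*b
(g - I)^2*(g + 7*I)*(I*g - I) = I*g^4 - 5*g^3 - I*g^3 + 5*g^2 + 13*I*g^2 + 7*g - 13*I*g - 7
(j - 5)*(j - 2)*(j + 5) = j^3 - 2*j^2 - 25*j + 50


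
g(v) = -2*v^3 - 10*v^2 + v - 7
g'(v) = -6*v^2 - 20*v + 1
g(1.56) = -37.37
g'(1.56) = -44.80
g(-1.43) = -23.03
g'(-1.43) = 17.33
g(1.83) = -50.92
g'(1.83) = -55.69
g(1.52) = -35.61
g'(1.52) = -43.26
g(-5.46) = 14.97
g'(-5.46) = -68.67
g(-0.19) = -7.54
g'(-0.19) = 4.58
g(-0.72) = -12.16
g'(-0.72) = 12.29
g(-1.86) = -30.59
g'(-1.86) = 17.44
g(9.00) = -2266.00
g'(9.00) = -665.00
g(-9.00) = 632.00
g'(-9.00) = -305.00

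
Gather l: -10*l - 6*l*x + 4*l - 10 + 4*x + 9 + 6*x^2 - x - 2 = l*(-6*x - 6) + 6*x^2 + 3*x - 3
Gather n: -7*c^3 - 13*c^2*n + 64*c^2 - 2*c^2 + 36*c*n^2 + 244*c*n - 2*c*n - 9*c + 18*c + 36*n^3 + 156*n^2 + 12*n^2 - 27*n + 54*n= -7*c^3 + 62*c^2 + 9*c + 36*n^3 + n^2*(36*c + 168) + n*(-13*c^2 + 242*c + 27)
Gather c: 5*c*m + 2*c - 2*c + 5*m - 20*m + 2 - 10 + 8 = 5*c*m - 15*m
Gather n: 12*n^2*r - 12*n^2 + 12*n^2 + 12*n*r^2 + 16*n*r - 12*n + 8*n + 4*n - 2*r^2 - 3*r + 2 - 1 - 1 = 12*n^2*r + n*(12*r^2 + 16*r) - 2*r^2 - 3*r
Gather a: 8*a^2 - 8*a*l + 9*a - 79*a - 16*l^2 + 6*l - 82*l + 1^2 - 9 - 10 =8*a^2 + a*(-8*l - 70) - 16*l^2 - 76*l - 18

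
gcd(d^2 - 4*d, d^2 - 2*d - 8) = d - 4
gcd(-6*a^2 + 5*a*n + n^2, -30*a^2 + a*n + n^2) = 6*a + n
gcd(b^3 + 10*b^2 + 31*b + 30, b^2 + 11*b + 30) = b + 5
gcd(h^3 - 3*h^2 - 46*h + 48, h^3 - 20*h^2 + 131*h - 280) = h - 8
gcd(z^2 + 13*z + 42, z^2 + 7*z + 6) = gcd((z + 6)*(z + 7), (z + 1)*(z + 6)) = z + 6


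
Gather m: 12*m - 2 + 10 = 12*m + 8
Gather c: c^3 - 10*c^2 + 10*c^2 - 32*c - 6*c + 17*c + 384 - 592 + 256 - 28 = c^3 - 21*c + 20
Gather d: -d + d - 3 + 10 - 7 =0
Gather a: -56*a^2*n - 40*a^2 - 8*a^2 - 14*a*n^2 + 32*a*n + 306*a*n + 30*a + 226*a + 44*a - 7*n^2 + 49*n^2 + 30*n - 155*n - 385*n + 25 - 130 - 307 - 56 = a^2*(-56*n - 48) + a*(-14*n^2 + 338*n + 300) + 42*n^2 - 510*n - 468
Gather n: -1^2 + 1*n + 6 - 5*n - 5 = -4*n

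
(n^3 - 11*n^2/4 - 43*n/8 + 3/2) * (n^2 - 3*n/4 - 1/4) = n^5 - 7*n^4/2 - 57*n^3/16 + 199*n^2/32 + 7*n/32 - 3/8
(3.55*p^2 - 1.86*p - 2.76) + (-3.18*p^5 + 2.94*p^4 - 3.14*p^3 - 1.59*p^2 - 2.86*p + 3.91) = -3.18*p^5 + 2.94*p^4 - 3.14*p^3 + 1.96*p^2 - 4.72*p + 1.15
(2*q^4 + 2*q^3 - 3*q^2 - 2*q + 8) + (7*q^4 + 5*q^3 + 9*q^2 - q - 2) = 9*q^4 + 7*q^3 + 6*q^2 - 3*q + 6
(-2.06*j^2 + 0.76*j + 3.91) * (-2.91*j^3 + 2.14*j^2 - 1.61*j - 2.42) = 5.9946*j^5 - 6.62*j^4 - 6.4351*j^3 + 12.129*j^2 - 8.1343*j - 9.4622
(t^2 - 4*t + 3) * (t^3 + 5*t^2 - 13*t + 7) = t^5 + t^4 - 30*t^3 + 74*t^2 - 67*t + 21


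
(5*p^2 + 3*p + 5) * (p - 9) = 5*p^3 - 42*p^2 - 22*p - 45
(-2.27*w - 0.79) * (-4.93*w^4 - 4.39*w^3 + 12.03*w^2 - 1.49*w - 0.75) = 11.1911*w^5 + 13.86*w^4 - 23.84*w^3 - 6.1214*w^2 + 2.8796*w + 0.5925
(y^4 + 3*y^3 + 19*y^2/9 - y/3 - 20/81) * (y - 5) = y^5 - 2*y^4 - 116*y^3/9 - 98*y^2/9 + 115*y/81 + 100/81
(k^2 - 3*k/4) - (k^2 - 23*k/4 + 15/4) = 5*k - 15/4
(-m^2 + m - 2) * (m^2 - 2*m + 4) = -m^4 + 3*m^3 - 8*m^2 + 8*m - 8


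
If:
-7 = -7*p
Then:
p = 1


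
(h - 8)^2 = h^2 - 16*h + 64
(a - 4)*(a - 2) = a^2 - 6*a + 8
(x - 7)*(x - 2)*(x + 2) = x^3 - 7*x^2 - 4*x + 28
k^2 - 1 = (k - 1)*(k + 1)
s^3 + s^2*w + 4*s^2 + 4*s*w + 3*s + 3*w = (s + 1)*(s + 3)*(s + w)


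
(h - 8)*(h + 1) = h^2 - 7*h - 8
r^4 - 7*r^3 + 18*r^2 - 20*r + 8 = (r - 2)^3*(r - 1)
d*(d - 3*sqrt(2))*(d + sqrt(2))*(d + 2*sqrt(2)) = d^4 - 14*d^2 - 12*sqrt(2)*d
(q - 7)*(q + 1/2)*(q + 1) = q^3 - 11*q^2/2 - 10*q - 7/2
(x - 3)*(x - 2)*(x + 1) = x^3 - 4*x^2 + x + 6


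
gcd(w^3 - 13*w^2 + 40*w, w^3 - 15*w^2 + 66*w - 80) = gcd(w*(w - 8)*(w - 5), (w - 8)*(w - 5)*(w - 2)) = w^2 - 13*w + 40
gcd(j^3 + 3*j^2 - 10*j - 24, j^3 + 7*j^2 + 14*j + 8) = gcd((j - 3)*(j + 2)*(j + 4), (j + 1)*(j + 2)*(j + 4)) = j^2 + 6*j + 8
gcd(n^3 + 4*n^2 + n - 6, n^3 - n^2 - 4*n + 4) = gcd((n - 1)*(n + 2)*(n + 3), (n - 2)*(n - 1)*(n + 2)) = n^2 + n - 2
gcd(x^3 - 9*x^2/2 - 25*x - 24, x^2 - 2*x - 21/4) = x + 3/2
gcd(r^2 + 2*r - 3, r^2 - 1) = r - 1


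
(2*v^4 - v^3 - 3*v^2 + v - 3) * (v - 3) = 2*v^5 - 7*v^4 + 10*v^2 - 6*v + 9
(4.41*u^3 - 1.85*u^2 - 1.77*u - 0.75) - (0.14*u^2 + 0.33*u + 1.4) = 4.41*u^3 - 1.99*u^2 - 2.1*u - 2.15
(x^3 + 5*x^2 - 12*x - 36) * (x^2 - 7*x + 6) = x^5 - 2*x^4 - 41*x^3 + 78*x^2 + 180*x - 216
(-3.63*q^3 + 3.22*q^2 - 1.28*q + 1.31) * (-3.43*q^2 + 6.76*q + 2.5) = 12.4509*q^5 - 35.5834*q^4 + 17.0826*q^3 - 5.0961*q^2 + 5.6556*q + 3.275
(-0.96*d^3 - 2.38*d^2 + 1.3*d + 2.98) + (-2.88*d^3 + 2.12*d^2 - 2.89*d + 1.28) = -3.84*d^3 - 0.26*d^2 - 1.59*d + 4.26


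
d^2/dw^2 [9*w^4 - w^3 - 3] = 6*w*(18*w - 1)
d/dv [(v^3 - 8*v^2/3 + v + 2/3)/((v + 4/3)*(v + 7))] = (9*v^4 + 150*v^3 + 43*v^2 - 460*v + 34)/(9*v^4 + 150*v^3 + 793*v^2 + 1400*v + 784)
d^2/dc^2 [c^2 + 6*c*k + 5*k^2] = 2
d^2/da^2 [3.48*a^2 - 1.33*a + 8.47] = 6.96000000000000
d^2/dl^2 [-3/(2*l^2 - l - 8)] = 6*(-4*l^2 + 2*l + (4*l - 1)^2 + 16)/(-2*l^2 + l + 8)^3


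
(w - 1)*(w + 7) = w^2 + 6*w - 7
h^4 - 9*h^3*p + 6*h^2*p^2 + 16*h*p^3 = h*(h - 8*p)*(h - 2*p)*(h + p)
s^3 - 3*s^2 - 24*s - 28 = (s - 7)*(s + 2)^2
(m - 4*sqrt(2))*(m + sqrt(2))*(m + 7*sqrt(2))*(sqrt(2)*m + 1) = sqrt(2)*m^4 + 9*m^3 - 46*sqrt(2)*m^2 - 162*m - 56*sqrt(2)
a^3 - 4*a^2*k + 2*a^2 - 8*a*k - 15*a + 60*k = (a - 3)*(a + 5)*(a - 4*k)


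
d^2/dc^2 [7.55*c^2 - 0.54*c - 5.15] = 15.1000000000000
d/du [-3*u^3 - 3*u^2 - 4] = 3*u*(-3*u - 2)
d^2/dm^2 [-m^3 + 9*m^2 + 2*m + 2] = 18 - 6*m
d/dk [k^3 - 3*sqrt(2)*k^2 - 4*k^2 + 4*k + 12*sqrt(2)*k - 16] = 3*k^2 - 6*sqrt(2)*k - 8*k + 4 + 12*sqrt(2)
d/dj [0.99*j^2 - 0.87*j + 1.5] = 1.98*j - 0.87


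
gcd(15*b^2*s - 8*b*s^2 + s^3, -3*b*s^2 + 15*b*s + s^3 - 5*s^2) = -3*b*s + s^2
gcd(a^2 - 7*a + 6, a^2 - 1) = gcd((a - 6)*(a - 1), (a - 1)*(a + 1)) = a - 1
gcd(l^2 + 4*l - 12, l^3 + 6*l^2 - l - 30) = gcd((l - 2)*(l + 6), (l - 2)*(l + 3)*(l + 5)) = l - 2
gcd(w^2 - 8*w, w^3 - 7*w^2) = w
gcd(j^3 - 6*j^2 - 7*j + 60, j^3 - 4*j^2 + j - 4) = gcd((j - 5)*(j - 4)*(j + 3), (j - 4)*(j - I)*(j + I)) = j - 4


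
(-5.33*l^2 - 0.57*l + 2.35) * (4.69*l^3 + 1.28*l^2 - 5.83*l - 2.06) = -24.9977*l^5 - 9.4957*l^4 + 41.3658*l^3 + 17.3109*l^2 - 12.5263*l - 4.841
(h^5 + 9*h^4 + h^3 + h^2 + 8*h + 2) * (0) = 0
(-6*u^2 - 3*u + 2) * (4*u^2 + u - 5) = -24*u^4 - 18*u^3 + 35*u^2 + 17*u - 10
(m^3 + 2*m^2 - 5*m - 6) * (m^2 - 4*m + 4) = m^5 - 2*m^4 - 9*m^3 + 22*m^2 + 4*m - 24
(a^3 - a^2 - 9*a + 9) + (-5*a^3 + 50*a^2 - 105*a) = -4*a^3 + 49*a^2 - 114*a + 9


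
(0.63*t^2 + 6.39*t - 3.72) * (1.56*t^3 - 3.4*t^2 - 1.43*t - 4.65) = 0.9828*t^5 + 7.8264*t^4 - 28.4301*t^3 + 0.5808*t^2 - 24.3939*t + 17.298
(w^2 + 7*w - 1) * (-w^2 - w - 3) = -w^4 - 8*w^3 - 9*w^2 - 20*w + 3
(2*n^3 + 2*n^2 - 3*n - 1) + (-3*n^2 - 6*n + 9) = 2*n^3 - n^2 - 9*n + 8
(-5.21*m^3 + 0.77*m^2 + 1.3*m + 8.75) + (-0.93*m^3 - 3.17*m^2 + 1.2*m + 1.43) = -6.14*m^3 - 2.4*m^2 + 2.5*m + 10.18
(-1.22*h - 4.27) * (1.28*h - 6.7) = -1.5616*h^2 + 2.7084*h + 28.609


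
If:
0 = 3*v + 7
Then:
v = -7/3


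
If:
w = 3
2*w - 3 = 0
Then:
No Solution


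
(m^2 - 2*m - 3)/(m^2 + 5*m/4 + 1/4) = 4*(m - 3)/(4*m + 1)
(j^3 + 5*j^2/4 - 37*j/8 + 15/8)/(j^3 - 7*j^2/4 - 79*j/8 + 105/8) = (2*j - 1)/(2*j - 7)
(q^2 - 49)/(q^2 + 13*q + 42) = (q - 7)/(q + 6)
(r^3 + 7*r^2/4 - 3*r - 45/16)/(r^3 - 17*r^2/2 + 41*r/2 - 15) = (8*r^2 + 26*r + 15)/(8*(r^2 - 7*r + 10))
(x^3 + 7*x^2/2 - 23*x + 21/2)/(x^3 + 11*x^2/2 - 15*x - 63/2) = (2*x - 1)/(2*x + 3)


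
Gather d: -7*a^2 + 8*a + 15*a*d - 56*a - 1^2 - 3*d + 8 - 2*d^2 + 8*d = -7*a^2 - 48*a - 2*d^2 + d*(15*a + 5) + 7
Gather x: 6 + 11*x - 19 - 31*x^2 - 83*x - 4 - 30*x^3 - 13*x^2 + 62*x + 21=-30*x^3 - 44*x^2 - 10*x + 4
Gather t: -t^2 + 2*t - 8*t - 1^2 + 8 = -t^2 - 6*t + 7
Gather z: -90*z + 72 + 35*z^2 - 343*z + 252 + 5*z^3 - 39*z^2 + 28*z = 5*z^3 - 4*z^2 - 405*z + 324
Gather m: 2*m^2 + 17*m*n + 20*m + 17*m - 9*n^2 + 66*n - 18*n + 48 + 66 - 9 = 2*m^2 + m*(17*n + 37) - 9*n^2 + 48*n + 105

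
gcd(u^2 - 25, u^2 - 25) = u^2 - 25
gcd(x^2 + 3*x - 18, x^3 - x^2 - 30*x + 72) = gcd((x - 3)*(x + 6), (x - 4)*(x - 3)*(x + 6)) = x^2 + 3*x - 18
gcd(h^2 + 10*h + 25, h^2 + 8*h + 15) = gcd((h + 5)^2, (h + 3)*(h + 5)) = h + 5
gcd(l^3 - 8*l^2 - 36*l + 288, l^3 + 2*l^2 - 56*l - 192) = l^2 - 2*l - 48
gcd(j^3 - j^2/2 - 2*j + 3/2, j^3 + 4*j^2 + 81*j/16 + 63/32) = j + 3/2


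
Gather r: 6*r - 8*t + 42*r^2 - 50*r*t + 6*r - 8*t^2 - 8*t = 42*r^2 + r*(12 - 50*t) - 8*t^2 - 16*t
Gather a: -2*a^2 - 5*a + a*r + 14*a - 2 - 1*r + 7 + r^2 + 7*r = -2*a^2 + a*(r + 9) + r^2 + 6*r + 5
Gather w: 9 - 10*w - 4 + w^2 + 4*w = w^2 - 6*w + 5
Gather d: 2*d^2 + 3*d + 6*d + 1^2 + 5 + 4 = 2*d^2 + 9*d + 10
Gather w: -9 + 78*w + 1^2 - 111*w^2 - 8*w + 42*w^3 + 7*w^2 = 42*w^3 - 104*w^2 + 70*w - 8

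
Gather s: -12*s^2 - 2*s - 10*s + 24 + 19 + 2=-12*s^2 - 12*s + 45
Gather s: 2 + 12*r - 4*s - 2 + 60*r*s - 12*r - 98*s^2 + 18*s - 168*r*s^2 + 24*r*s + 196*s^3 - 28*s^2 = 196*s^3 + s^2*(-168*r - 126) + s*(84*r + 14)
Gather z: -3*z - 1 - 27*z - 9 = -30*z - 10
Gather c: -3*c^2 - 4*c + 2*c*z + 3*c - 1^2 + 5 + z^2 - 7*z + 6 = -3*c^2 + c*(2*z - 1) + z^2 - 7*z + 10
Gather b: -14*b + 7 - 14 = -14*b - 7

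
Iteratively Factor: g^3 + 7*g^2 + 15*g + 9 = (g + 3)*(g^2 + 4*g + 3) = (g + 3)^2*(g + 1)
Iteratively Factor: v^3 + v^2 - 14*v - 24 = (v - 4)*(v^2 + 5*v + 6) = (v - 4)*(v + 2)*(v + 3)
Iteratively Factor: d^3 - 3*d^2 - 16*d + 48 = (d - 4)*(d^2 + d - 12) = (d - 4)*(d + 4)*(d - 3)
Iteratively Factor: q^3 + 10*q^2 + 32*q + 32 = (q + 4)*(q^2 + 6*q + 8) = (q + 4)^2*(q + 2)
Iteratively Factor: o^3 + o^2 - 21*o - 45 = (o + 3)*(o^2 - 2*o - 15) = (o - 5)*(o + 3)*(o + 3)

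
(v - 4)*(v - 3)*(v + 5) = v^3 - 2*v^2 - 23*v + 60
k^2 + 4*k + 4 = (k + 2)^2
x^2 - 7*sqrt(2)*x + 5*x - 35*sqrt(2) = (x + 5)*(x - 7*sqrt(2))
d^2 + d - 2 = (d - 1)*(d + 2)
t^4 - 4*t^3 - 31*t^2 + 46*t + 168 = (t - 7)*(t - 3)*(t + 2)*(t + 4)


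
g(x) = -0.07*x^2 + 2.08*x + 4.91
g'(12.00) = 0.40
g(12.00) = 19.79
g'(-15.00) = 4.18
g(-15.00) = -42.04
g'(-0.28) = 2.12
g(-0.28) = 4.32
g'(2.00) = 1.80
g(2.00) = 8.79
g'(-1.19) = 2.25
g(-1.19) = 2.34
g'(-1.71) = 2.32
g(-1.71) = 1.15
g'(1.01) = 1.94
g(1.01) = 6.94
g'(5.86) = 1.26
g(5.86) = 14.70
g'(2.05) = 1.79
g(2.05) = 8.88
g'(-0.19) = 2.11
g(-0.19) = 4.51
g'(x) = 2.08 - 0.14*x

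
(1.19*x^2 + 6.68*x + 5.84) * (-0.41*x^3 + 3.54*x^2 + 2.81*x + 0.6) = -0.4879*x^5 + 1.4738*x^4 + 24.5967*x^3 + 40.1584*x^2 + 20.4184*x + 3.504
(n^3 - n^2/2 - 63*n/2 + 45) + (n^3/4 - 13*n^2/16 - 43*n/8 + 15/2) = 5*n^3/4 - 21*n^2/16 - 295*n/8 + 105/2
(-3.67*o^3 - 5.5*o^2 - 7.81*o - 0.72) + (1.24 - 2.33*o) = -3.67*o^3 - 5.5*o^2 - 10.14*o + 0.52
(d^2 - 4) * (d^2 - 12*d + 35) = d^4 - 12*d^3 + 31*d^2 + 48*d - 140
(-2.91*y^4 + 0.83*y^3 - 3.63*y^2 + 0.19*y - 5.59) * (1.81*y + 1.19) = -5.2671*y^5 - 1.9606*y^4 - 5.5826*y^3 - 3.9758*y^2 - 9.8918*y - 6.6521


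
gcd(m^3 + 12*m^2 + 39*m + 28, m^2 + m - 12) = m + 4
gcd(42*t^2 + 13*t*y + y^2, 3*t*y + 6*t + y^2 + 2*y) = 1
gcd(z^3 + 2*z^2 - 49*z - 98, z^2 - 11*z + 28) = z - 7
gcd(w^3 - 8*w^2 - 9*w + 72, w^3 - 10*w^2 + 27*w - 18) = w - 3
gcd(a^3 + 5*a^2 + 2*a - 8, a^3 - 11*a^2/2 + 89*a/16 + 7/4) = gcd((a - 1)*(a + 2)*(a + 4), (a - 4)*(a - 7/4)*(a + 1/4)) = 1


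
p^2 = p^2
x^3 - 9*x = x*(x - 3)*(x + 3)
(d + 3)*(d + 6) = d^2 + 9*d + 18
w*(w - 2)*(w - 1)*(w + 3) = w^4 - 7*w^2 + 6*w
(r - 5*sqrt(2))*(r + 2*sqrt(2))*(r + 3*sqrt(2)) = r^3 - 38*r - 60*sqrt(2)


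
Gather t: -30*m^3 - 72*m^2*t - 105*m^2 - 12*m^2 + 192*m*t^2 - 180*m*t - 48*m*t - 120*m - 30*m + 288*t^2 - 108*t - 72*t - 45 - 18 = -30*m^3 - 117*m^2 - 150*m + t^2*(192*m + 288) + t*(-72*m^2 - 228*m - 180) - 63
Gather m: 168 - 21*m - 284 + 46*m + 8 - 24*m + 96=m - 12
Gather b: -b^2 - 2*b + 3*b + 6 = -b^2 + b + 6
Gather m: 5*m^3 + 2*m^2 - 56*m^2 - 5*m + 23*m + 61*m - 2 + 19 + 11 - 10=5*m^3 - 54*m^2 + 79*m + 18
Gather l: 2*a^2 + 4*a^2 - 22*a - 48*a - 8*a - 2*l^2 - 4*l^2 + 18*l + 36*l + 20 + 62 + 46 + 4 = 6*a^2 - 78*a - 6*l^2 + 54*l + 132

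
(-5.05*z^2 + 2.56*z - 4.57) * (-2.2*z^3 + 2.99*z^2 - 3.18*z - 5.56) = 11.11*z^5 - 20.7315*z^4 + 33.7674*z^3 + 6.27289999999999*z^2 + 0.299000000000003*z + 25.4092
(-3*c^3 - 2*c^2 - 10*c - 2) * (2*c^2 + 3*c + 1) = -6*c^5 - 13*c^4 - 29*c^3 - 36*c^2 - 16*c - 2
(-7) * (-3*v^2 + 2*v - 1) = 21*v^2 - 14*v + 7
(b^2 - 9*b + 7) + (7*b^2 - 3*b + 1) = 8*b^2 - 12*b + 8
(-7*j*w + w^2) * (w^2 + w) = -7*j*w^3 - 7*j*w^2 + w^4 + w^3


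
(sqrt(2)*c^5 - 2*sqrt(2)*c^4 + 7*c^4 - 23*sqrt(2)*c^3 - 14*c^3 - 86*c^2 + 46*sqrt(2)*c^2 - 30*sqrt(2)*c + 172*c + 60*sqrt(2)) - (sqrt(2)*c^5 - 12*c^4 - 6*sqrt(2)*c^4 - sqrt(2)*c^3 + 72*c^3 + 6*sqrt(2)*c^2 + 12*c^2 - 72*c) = 4*sqrt(2)*c^4 + 19*c^4 - 86*c^3 - 22*sqrt(2)*c^3 - 98*c^2 + 40*sqrt(2)*c^2 - 30*sqrt(2)*c + 244*c + 60*sqrt(2)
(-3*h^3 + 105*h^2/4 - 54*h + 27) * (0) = 0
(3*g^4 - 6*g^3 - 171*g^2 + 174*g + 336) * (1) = 3*g^4 - 6*g^3 - 171*g^2 + 174*g + 336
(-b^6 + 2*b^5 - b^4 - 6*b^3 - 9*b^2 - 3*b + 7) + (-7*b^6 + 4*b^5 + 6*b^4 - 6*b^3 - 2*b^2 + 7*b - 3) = -8*b^6 + 6*b^5 + 5*b^4 - 12*b^3 - 11*b^2 + 4*b + 4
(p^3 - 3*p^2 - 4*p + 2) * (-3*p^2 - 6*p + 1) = -3*p^5 + 3*p^4 + 31*p^3 + 15*p^2 - 16*p + 2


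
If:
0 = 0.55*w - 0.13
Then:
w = 0.24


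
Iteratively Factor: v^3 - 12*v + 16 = (v - 2)*(v^2 + 2*v - 8) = (v - 2)^2*(v + 4)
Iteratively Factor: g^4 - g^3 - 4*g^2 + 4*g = (g - 1)*(g^3 - 4*g) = g*(g - 1)*(g^2 - 4) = g*(g - 1)*(g + 2)*(g - 2)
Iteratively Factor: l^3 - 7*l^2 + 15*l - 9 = (l - 3)*(l^2 - 4*l + 3) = (l - 3)*(l - 1)*(l - 3)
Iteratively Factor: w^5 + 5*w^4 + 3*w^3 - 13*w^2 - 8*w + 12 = (w + 2)*(w^4 + 3*w^3 - 3*w^2 - 7*w + 6) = (w - 1)*(w + 2)*(w^3 + 4*w^2 + w - 6) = (w - 1)^2*(w + 2)*(w^2 + 5*w + 6) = (w - 1)^2*(w + 2)*(w + 3)*(w + 2)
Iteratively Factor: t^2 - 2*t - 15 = (t + 3)*(t - 5)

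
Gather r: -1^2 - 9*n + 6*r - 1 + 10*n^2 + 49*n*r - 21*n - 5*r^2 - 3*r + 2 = 10*n^2 - 30*n - 5*r^2 + r*(49*n + 3)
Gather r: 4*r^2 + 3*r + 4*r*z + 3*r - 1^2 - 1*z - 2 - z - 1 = 4*r^2 + r*(4*z + 6) - 2*z - 4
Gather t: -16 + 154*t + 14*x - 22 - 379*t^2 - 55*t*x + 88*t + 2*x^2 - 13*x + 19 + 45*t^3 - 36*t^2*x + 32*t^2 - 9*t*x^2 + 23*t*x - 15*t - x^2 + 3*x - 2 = 45*t^3 + t^2*(-36*x - 347) + t*(-9*x^2 - 32*x + 227) + x^2 + 4*x - 21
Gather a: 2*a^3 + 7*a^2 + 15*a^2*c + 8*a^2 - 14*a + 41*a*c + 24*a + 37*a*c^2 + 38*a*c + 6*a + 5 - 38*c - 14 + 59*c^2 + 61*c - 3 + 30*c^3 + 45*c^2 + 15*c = 2*a^3 + a^2*(15*c + 15) + a*(37*c^2 + 79*c + 16) + 30*c^3 + 104*c^2 + 38*c - 12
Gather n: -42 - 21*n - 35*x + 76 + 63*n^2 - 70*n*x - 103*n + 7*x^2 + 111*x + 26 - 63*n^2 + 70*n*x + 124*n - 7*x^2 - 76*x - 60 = 0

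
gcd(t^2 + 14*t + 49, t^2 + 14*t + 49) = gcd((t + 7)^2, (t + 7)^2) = t^2 + 14*t + 49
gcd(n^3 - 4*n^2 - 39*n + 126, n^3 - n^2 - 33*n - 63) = n - 7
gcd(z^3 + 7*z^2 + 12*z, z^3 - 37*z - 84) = z^2 + 7*z + 12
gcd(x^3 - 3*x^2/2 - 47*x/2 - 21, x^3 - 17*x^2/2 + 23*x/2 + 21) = x^2 - 5*x - 6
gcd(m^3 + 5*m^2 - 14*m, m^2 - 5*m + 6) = m - 2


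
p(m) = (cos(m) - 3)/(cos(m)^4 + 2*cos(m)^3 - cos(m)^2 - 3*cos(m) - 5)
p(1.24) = 0.45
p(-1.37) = 0.50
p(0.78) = 0.34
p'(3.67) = -0.05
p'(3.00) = 0.00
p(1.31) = 0.47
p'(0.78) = 0.10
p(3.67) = 0.99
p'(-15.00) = -0.13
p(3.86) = 0.98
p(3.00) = 1.00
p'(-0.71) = -0.08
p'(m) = (cos(m) - 3)*(4*sin(m)*cos(m)^3 + 6*sin(m)*cos(m)^2 - 2*sin(m)*cos(m) - 3*sin(m))/(cos(m)^4 + 2*cos(m)^3 - cos(m)^2 - 3*cos(m) - 5)^2 - sin(m)/(cos(m)^4 + 2*cos(m)^3 - cos(m)^2 - 3*cos(m) - 5)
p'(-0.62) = -0.04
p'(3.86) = -0.14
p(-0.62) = 0.33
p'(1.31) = 0.41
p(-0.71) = 0.34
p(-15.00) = 0.98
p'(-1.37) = -0.45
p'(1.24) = 0.36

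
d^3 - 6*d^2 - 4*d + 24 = (d - 6)*(d - 2)*(d + 2)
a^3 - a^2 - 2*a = a*(a - 2)*(a + 1)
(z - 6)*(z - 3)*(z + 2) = z^3 - 7*z^2 + 36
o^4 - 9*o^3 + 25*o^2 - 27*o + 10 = (o - 5)*(o - 2)*(o - 1)^2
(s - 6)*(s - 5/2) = s^2 - 17*s/2 + 15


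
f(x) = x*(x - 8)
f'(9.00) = 10.00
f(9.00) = 9.00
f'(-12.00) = -32.00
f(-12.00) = 240.00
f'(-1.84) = -11.68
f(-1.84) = 18.11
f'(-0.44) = -8.88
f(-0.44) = 3.71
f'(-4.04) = -16.08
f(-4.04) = 48.64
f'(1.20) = -5.60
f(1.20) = -8.16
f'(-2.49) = -12.98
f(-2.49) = 26.12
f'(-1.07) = -10.14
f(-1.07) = 9.70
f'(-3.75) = -15.50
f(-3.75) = 44.06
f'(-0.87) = -9.74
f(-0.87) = 7.72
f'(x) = 2*x - 8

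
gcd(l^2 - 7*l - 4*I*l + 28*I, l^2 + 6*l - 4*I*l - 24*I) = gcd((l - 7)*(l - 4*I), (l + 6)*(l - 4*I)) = l - 4*I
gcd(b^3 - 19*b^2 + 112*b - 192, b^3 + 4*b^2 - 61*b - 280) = b - 8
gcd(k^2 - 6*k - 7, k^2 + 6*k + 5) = k + 1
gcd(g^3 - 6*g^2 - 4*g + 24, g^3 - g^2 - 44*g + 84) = g^2 - 8*g + 12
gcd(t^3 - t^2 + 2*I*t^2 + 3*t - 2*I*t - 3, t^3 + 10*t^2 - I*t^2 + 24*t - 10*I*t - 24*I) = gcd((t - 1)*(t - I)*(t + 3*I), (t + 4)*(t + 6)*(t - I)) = t - I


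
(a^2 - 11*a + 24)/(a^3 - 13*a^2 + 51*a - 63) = (a - 8)/(a^2 - 10*a + 21)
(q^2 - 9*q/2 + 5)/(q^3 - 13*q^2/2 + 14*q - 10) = 1/(q - 2)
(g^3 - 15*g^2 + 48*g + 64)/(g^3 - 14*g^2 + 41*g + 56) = (g - 8)/(g - 7)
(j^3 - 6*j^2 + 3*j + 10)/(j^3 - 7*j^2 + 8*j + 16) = (j^2 - 7*j + 10)/(j^2 - 8*j + 16)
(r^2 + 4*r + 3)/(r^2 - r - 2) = (r + 3)/(r - 2)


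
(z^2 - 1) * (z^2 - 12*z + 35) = z^4 - 12*z^3 + 34*z^2 + 12*z - 35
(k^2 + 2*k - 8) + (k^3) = k^3 + k^2 + 2*k - 8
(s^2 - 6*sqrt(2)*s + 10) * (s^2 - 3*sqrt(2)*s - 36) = s^4 - 9*sqrt(2)*s^3 + 10*s^2 + 186*sqrt(2)*s - 360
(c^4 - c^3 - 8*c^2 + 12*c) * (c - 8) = c^5 - 9*c^4 + 76*c^2 - 96*c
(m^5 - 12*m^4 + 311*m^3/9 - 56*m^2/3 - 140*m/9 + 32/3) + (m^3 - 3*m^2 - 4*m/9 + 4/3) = m^5 - 12*m^4 + 320*m^3/9 - 65*m^2/3 - 16*m + 12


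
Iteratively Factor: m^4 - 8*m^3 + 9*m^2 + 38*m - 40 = (m + 2)*(m^3 - 10*m^2 + 29*m - 20) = (m - 4)*(m + 2)*(m^2 - 6*m + 5) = (m - 5)*(m - 4)*(m + 2)*(m - 1)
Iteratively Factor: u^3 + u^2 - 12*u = (u)*(u^2 + u - 12) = u*(u - 3)*(u + 4)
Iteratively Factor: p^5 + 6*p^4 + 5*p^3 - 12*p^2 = (p + 3)*(p^4 + 3*p^3 - 4*p^2) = (p - 1)*(p + 3)*(p^3 + 4*p^2) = p*(p - 1)*(p + 3)*(p^2 + 4*p) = p*(p - 1)*(p + 3)*(p + 4)*(p)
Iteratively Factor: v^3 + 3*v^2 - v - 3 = (v + 3)*(v^2 - 1) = (v + 1)*(v + 3)*(v - 1)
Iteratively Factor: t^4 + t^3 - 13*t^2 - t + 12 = (t + 1)*(t^3 - 13*t + 12) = (t + 1)*(t + 4)*(t^2 - 4*t + 3) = (t - 3)*(t + 1)*(t + 4)*(t - 1)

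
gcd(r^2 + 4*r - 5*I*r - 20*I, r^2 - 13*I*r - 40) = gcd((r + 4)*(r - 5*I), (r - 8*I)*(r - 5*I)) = r - 5*I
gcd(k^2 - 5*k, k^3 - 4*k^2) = k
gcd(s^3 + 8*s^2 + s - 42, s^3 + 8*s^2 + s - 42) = s^3 + 8*s^2 + s - 42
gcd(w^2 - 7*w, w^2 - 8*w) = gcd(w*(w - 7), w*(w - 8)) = w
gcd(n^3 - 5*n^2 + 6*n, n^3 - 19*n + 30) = n^2 - 5*n + 6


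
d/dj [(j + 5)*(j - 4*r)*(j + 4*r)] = 3*j^2 + 10*j - 16*r^2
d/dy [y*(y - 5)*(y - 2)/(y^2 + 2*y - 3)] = (y^4 + 4*y^3 - 33*y^2 + 42*y - 30)/(y^4 + 4*y^3 - 2*y^2 - 12*y + 9)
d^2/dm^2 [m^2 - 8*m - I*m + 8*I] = 2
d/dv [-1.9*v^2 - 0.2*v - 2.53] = -3.8*v - 0.2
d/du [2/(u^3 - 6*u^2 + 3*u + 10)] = 6*(-u^2 + 4*u - 1)/(u^3 - 6*u^2 + 3*u + 10)^2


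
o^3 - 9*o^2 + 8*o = o*(o - 8)*(o - 1)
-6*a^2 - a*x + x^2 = (-3*a + x)*(2*a + x)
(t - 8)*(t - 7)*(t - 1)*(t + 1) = t^4 - 15*t^3 + 55*t^2 + 15*t - 56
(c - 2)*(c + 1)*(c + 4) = c^3 + 3*c^2 - 6*c - 8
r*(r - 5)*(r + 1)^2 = r^4 - 3*r^3 - 9*r^2 - 5*r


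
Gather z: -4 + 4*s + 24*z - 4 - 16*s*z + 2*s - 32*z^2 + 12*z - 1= 6*s - 32*z^2 + z*(36 - 16*s) - 9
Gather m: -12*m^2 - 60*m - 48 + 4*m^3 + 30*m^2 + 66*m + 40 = 4*m^3 + 18*m^2 + 6*m - 8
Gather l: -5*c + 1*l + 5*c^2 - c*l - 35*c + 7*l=5*c^2 - 40*c + l*(8 - c)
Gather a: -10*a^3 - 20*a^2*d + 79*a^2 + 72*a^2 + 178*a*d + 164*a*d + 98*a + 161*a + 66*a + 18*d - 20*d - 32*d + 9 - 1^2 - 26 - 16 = -10*a^3 + a^2*(151 - 20*d) + a*(342*d + 325) - 34*d - 34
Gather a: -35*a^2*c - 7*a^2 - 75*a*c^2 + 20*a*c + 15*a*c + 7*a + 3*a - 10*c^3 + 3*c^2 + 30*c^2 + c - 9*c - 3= a^2*(-35*c - 7) + a*(-75*c^2 + 35*c + 10) - 10*c^3 + 33*c^2 - 8*c - 3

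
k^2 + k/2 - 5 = (k - 2)*(k + 5/2)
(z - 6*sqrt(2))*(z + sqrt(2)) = z^2 - 5*sqrt(2)*z - 12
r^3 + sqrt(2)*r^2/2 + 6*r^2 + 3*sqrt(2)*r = r*(r + 6)*(r + sqrt(2)/2)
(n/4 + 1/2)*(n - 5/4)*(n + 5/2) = n^3/4 + 13*n^2/16 - 5*n/32 - 25/16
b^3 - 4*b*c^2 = b*(b - 2*c)*(b + 2*c)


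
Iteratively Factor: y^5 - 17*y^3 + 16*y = (y - 1)*(y^4 + y^3 - 16*y^2 - 16*y) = (y - 4)*(y - 1)*(y^3 + 5*y^2 + 4*y) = y*(y - 4)*(y - 1)*(y^2 + 5*y + 4) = y*(y - 4)*(y - 1)*(y + 1)*(y + 4)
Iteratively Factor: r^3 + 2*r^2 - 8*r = (r + 4)*(r^2 - 2*r) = (r - 2)*(r + 4)*(r)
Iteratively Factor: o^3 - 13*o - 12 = (o - 4)*(o^2 + 4*o + 3) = (o - 4)*(o + 1)*(o + 3)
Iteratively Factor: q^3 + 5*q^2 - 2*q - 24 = (q - 2)*(q^2 + 7*q + 12) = (q - 2)*(q + 4)*(q + 3)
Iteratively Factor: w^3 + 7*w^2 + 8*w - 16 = (w - 1)*(w^2 + 8*w + 16) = (w - 1)*(w + 4)*(w + 4)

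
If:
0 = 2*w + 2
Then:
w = -1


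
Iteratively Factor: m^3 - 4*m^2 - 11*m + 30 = (m + 3)*(m^2 - 7*m + 10) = (m - 5)*(m + 3)*(m - 2)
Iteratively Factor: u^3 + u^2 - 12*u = (u - 3)*(u^2 + 4*u) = u*(u - 3)*(u + 4)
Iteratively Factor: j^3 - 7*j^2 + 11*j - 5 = (j - 5)*(j^2 - 2*j + 1) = (j - 5)*(j - 1)*(j - 1)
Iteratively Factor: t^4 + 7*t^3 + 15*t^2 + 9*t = (t + 3)*(t^3 + 4*t^2 + 3*t) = t*(t + 3)*(t^2 + 4*t + 3) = t*(t + 1)*(t + 3)*(t + 3)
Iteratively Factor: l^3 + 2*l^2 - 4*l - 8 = (l - 2)*(l^2 + 4*l + 4) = (l - 2)*(l + 2)*(l + 2)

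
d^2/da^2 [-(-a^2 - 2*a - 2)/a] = 4/a^3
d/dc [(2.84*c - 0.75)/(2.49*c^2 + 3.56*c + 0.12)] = (-7.0716*c^2 + 3.735*c + 3.0108)/(6.2001*c^4 + 17.7288*c^3 + 13.2712*c^2 + 0.8544*c + 0.0144)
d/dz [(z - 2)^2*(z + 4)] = 3*z^2 - 12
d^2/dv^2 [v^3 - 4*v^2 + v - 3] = 6*v - 8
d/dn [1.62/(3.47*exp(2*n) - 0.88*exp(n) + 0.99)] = (1.4256 - 11.2428*exp(n))*exp(n)/(3.47*exp(2*n) - 0.88*exp(n) + 0.99)^2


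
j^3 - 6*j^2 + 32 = (j - 4)^2*(j + 2)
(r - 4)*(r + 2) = r^2 - 2*r - 8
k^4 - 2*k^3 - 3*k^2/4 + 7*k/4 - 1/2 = (k - 2)*(k - 1/2)^2*(k + 1)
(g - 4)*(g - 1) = g^2 - 5*g + 4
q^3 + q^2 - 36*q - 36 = (q - 6)*(q + 1)*(q + 6)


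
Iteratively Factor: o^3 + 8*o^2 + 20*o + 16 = (o + 2)*(o^2 + 6*o + 8) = (o + 2)^2*(o + 4)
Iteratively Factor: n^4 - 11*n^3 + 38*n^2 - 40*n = (n - 2)*(n^3 - 9*n^2 + 20*n) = n*(n - 2)*(n^2 - 9*n + 20) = n*(n - 5)*(n - 2)*(n - 4)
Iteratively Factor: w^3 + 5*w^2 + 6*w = (w + 2)*(w^2 + 3*w) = w*(w + 2)*(w + 3)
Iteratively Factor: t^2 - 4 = (t + 2)*(t - 2)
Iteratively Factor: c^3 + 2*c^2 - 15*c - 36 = (c - 4)*(c^2 + 6*c + 9) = (c - 4)*(c + 3)*(c + 3)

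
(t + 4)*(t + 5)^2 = t^3 + 14*t^2 + 65*t + 100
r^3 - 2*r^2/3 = r^2*(r - 2/3)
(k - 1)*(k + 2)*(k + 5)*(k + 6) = k^4 + 12*k^3 + 39*k^2 + 8*k - 60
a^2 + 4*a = a*(a + 4)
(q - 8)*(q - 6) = q^2 - 14*q + 48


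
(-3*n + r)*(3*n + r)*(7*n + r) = -63*n^3 - 9*n^2*r + 7*n*r^2 + r^3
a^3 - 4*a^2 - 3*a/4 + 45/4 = (a - 3)*(a - 5/2)*(a + 3/2)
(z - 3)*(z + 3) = z^2 - 9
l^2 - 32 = (l - 4*sqrt(2))*(l + 4*sqrt(2))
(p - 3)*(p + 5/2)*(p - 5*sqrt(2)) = p^3 - 5*sqrt(2)*p^2 - p^2/2 - 15*p/2 + 5*sqrt(2)*p/2 + 75*sqrt(2)/2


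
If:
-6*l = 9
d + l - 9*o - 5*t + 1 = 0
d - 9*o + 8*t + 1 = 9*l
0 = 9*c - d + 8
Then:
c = o - 115/78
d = 9*o - 137/26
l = -3/2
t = -15/13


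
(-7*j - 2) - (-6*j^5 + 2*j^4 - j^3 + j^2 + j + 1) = 6*j^5 - 2*j^4 + j^3 - j^2 - 8*j - 3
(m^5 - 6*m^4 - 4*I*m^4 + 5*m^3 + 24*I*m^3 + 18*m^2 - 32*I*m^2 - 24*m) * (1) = m^5 - 6*m^4 - 4*I*m^4 + 5*m^3 + 24*I*m^3 + 18*m^2 - 32*I*m^2 - 24*m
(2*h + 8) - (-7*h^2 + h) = 7*h^2 + h + 8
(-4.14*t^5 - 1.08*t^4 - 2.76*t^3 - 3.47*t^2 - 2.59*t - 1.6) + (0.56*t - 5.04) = -4.14*t^5 - 1.08*t^4 - 2.76*t^3 - 3.47*t^2 - 2.03*t - 6.64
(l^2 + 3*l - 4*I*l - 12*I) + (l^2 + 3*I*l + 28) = 2*l^2 + 3*l - I*l + 28 - 12*I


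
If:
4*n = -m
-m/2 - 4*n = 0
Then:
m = 0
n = 0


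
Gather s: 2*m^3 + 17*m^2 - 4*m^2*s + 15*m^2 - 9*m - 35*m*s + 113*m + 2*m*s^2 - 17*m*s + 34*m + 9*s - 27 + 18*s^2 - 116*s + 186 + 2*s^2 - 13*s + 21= 2*m^3 + 32*m^2 + 138*m + s^2*(2*m + 20) + s*(-4*m^2 - 52*m - 120) + 180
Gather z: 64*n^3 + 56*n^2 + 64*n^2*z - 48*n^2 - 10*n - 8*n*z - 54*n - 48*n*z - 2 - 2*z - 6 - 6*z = 64*n^3 + 8*n^2 - 64*n + z*(64*n^2 - 56*n - 8) - 8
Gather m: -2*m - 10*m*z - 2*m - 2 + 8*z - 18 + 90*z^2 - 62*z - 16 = m*(-10*z - 4) + 90*z^2 - 54*z - 36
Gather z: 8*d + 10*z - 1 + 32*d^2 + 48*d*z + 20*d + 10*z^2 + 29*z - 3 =32*d^2 + 28*d + 10*z^2 + z*(48*d + 39) - 4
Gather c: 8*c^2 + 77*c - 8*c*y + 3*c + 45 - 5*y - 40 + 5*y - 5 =8*c^2 + c*(80 - 8*y)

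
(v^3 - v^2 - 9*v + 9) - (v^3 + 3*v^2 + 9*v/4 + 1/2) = -4*v^2 - 45*v/4 + 17/2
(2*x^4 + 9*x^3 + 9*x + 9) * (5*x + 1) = 10*x^5 + 47*x^4 + 9*x^3 + 45*x^2 + 54*x + 9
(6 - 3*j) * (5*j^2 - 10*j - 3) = -15*j^3 + 60*j^2 - 51*j - 18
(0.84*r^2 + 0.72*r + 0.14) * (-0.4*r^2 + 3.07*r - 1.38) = -0.336*r^4 + 2.2908*r^3 + 0.9952*r^2 - 0.5638*r - 0.1932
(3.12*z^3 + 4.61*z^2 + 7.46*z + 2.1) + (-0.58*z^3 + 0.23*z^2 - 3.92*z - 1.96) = 2.54*z^3 + 4.84*z^2 + 3.54*z + 0.14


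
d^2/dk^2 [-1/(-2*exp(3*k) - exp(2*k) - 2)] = 2*(4*(3*exp(k) + 1)^2*exp(2*k) - (9*exp(k) + 2)*(2*exp(3*k) + exp(2*k) + 2))*exp(2*k)/(2*exp(3*k) + exp(2*k) + 2)^3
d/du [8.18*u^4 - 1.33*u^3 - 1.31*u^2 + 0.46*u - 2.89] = 32.72*u^3 - 3.99*u^2 - 2.62*u + 0.46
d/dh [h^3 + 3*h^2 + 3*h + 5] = 3*h^2 + 6*h + 3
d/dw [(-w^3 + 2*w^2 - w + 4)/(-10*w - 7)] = (20*w^3 + w^2 - 28*w + 47)/(100*w^2 + 140*w + 49)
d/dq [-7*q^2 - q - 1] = -14*q - 1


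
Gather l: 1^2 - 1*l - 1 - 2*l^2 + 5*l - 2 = -2*l^2 + 4*l - 2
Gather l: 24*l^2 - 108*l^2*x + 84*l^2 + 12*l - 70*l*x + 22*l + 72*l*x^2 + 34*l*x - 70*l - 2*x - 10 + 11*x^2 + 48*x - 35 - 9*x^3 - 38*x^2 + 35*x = l^2*(108 - 108*x) + l*(72*x^2 - 36*x - 36) - 9*x^3 - 27*x^2 + 81*x - 45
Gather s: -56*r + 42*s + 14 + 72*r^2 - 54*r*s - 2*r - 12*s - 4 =72*r^2 - 58*r + s*(30 - 54*r) + 10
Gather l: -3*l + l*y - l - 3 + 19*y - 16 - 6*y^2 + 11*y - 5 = l*(y - 4) - 6*y^2 + 30*y - 24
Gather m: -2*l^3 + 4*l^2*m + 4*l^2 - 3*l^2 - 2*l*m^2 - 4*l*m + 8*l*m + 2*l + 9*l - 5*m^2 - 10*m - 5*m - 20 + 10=-2*l^3 + l^2 + 11*l + m^2*(-2*l - 5) + m*(4*l^2 + 4*l - 15) - 10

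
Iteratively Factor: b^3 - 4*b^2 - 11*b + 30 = (b - 5)*(b^2 + b - 6) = (b - 5)*(b - 2)*(b + 3)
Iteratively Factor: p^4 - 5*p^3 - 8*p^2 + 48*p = (p)*(p^3 - 5*p^2 - 8*p + 48) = p*(p - 4)*(p^2 - p - 12) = p*(p - 4)^2*(p + 3)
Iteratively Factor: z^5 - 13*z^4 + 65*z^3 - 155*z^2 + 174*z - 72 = (z - 1)*(z^4 - 12*z^3 + 53*z^2 - 102*z + 72) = (z - 2)*(z - 1)*(z^3 - 10*z^2 + 33*z - 36) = (z - 3)*(z - 2)*(z - 1)*(z^2 - 7*z + 12) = (z - 4)*(z - 3)*(z - 2)*(z - 1)*(z - 3)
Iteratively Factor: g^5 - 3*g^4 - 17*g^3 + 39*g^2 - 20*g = (g - 1)*(g^4 - 2*g^3 - 19*g^2 + 20*g) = (g - 1)*(g + 4)*(g^3 - 6*g^2 + 5*g) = (g - 5)*(g - 1)*(g + 4)*(g^2 - g) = (g - 5)*(g - 1)^2*(g + 4)*(g)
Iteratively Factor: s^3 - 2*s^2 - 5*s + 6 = (s - 1)*(s^2 - s - 6) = (s - 1)*(s + 2)*(s - 3)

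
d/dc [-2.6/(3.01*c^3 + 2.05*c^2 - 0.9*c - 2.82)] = (23.478*c^2 + 10.66*c - 2.34)/(3.01*c^3 + 2.05*c^2 - 0.9*c - 2.82)^2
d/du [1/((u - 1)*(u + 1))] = -2*u/(u^4 - 2*u^2 + 1)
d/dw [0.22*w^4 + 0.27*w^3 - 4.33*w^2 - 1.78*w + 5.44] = 0.88*w^3 + 0.81*w^2 - 8.66*w - 1.78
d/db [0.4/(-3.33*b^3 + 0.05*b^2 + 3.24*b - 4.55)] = (3.996*b^2 - 0.04*b - 1.296)/(3.33*b^3 - 0.05*b^2 - 3.24*b + 4.55)^2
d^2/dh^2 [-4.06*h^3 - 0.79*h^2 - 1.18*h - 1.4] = -24.36*h - 1.58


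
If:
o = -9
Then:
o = -9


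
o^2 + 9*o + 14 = (o + 2)*(o + 7)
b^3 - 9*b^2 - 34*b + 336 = (b - 8)*(b - 7)*(b + 6)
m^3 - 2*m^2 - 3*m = m*(m - 3)*(m + 1)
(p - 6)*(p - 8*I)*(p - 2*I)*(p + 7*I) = p^4 - 6*p^3 - 3*I*p^3 + 54*p^2 + 18*I*p^2 - 324*p - 112*I*p + 672*I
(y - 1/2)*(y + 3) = y^2 + 5*y/2 - 3/2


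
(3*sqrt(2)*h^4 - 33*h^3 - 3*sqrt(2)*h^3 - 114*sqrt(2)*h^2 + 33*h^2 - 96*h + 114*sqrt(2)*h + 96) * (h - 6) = 3*sqrt(2)*h^5 - 33*h^4 - 21*sqrt(2)*h^4 - 96*sqrt(2)*h^3 + 231*h^3 - 294*h^2 + 798*sqrt(2)*h^2 - 684*sqrt(2)*h + 672*h - 576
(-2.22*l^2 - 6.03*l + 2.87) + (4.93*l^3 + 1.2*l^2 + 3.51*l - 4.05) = 4.93*l^3 - 1.02*l^2 - 2.52*l - 1.18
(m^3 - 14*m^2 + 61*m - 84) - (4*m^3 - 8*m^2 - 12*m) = -3*m^3 - 6*m^2 + 73*m - 84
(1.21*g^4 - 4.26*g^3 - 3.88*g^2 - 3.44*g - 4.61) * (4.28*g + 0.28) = 5.1788*g^5 - 17.894*g^4 - 17.7992*g^3 - 15.8096*g^2 - 20.694*g - 1.2908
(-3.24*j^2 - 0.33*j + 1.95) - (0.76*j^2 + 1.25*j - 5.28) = -4.0*j^2 - 1.58*j + 7.23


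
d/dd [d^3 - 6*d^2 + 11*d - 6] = 3*d^2 - 12*d + 11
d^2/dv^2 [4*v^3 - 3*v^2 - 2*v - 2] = 24*v - 6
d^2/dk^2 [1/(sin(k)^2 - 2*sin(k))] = 2*(-2*sin(k) + 3 + 1/sin(k) - 6/sin(k)^2 + 4/sin(k)^3)/(sin(k) - 2)^3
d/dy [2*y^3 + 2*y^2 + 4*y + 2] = 6*y^2 + 4*y + 4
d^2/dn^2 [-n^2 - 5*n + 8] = -2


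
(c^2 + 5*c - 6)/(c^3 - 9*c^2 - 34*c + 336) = (c - 1)/(c^2 - 15*c + 56)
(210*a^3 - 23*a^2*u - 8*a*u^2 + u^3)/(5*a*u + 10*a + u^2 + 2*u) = (42*a^2 - 13*a*u + u^2)/(u + 2)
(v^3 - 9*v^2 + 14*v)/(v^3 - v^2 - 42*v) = (v - 2)/(v + 6)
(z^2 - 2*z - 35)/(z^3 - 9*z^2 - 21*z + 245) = 1/(z - 7)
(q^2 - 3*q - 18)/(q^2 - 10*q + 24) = (q + 3)/(q - 4)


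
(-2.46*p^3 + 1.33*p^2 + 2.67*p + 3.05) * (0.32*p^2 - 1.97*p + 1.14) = -0.7872*p^5 + 5.2718*p^4 - 4.5701*p^3 - 2.7677*p^2 - 2.9647*p + 3.477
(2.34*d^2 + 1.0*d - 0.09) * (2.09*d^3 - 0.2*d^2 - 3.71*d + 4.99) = 4.8906*d^5 + 1.622*d^4 - 9.0695*d^3 + 7.9846*d^2 + 5.3239*d - 0.4491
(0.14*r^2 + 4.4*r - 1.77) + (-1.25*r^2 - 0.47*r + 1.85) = -1.11*r^2 + 3.93*r + 0.0800000000000001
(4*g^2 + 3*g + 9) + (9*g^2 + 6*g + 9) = 13*g^2 + 9*g + 18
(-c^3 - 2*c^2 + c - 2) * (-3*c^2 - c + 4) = 3*c^5 + 7*c^4 - 5*c^3 - 3*c^2 + 6*c - 8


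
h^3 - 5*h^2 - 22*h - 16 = (h - 8)*(h + 1)*(h + 2)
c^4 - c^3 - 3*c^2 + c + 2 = (c - 2)*(c - 1)*(c + 1)^2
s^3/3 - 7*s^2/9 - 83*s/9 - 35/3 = (s/3 + 1)*(s - 7)*(s + 5/3)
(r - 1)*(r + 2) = r^2 + r - 2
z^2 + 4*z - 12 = (z - 2)*(z + 6)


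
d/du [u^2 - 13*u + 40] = 2*u - 13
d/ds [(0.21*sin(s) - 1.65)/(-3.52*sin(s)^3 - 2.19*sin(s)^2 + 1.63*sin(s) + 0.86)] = (1.4784*sin(s)^3 - 16.9641*sin(s)^2 - 7.227*sin(s) + 2.8701)*cos(s)/(12.3904*sin(s)^6 + 15.4176*sin(s)^5 - 6.6791*sin(s)^4 - 13.1938*sin(s)^3 - 1.1099*sin(s)^2 + 2.8036*sin(s) + 0.7396)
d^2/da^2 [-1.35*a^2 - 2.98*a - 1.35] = -2.70000000000000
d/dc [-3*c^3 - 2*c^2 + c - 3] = -9*c^2 - 4*c + 1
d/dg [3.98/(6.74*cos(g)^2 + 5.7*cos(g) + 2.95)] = (53.6504*cos(g) + 22.686)*sin(g)/(6.74*cos(g)^2 + 5.7*cos(g) + 2.95)^2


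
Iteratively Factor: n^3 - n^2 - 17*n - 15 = (n - 5)*(n^2 + 4*n + 3) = (n - 5)*(n + 3)*(n + 1)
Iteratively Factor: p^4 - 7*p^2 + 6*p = (p + 3)*(p^3 - 3*p^2 + 2*p) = (p - 1)*(p + 3)*(p^2 - 2*p) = p*(p - 1)*(p + 3)*(p - 2)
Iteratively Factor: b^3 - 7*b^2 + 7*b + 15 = (b - 3)*(b^2 - 4*b - 5) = (b - 3)*(b + 1)*(b - 5)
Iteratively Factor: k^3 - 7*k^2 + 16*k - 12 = (k - 2)*(k^2 - 5*k + 6) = (k - 3)*(k - 2)*(k - 2)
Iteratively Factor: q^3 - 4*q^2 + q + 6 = (q - 3)*(q^2 - q - 2) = (q - 3)*(q + 1)*(q - 2)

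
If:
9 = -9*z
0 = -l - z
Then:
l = 1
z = -1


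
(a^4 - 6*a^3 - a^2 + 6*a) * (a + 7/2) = a^5 - 5*a^4/2 - 22*a^3 + 5*a^2/2 + 21*a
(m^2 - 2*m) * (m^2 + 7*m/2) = m^4 + 3*m^3/2 - 7*m^2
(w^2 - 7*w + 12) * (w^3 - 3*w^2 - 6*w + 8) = w^5 - 10*w^4 + 27*w^3 + 14*w^2 - 128*w + 96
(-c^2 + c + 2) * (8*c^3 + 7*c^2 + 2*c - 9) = -8*c^5 + c^4 + 21*c^3 + 25*c^2 - 5*c - 18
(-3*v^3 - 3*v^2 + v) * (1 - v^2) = 3*v^5 + 3*v^4 - 4*v^3 - 3*v^2 + v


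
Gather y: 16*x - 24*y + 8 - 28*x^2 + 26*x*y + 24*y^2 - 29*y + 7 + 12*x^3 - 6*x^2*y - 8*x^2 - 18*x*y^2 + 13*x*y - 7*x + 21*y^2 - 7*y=12*x^3 - 36*x^2 + 9*x + y^2*(45 - 18*x) + y*(-6*x^2 + 39*x - 60) + 15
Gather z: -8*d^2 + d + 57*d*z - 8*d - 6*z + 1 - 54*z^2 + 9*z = -8*d^2 - 7*d - 54*z^2 + z*(57*d + 3) + 1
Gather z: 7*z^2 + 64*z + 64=7*z^2 + 64*z + 64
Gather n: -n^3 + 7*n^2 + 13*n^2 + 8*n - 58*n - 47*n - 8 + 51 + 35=-n^3 + 20*n^2 - 97*n + 78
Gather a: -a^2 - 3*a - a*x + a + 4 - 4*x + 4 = -a^2 + a*(-x - 2) - 4*x + 8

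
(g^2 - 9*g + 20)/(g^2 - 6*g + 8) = (g - 5)/(g - 2)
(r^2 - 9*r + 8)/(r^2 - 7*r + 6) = (r - 8)/(r - 6)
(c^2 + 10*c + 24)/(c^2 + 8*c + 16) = (c + 6)/(c + 4)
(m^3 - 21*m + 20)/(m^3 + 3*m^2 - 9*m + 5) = (m - 4)/(m - 1)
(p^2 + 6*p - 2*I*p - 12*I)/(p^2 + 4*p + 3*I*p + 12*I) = (p^2 + 2*p*(3 - I) - 12*I)/(p^2 + p*(4 + 3*I) + 12*I)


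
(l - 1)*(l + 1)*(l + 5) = l^3 + 5*l^2 - l - 5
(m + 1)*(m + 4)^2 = m^3 + 9*m^2 + 24*m + 16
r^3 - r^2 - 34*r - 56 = (r - 7)*(r + 2)*(r + 4)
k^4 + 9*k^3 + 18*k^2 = k^2*(k + 3)*(k + 6)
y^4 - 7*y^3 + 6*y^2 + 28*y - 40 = (y - 5)*(y - 2)^2*(y + 2)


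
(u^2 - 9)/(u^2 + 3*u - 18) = (u + 3)/(u + 6)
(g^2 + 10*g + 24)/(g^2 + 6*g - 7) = (g^2 + 10*g + 24)/(g^2 + 6*g - 7)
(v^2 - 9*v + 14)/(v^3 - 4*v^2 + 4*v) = (v - 7)/(v*(v - 2))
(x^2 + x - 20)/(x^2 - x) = (x^2 + x - 20)/(x*(x - 1))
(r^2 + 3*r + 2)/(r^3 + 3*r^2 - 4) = (r + 1)/(r^2 + r - 2)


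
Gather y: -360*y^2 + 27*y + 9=-360*y^2 + 27*y + 9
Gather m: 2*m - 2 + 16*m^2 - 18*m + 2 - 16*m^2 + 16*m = 0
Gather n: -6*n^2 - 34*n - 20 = -6*n^2 - 34*n - 20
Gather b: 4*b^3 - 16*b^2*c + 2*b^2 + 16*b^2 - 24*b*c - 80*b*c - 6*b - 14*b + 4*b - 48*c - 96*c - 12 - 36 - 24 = 4*b^3 + b^2*(18 - 16*c) + b*(-104*c - 16) - 144*c - 72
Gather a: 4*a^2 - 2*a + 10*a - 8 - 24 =4*a^2 + 8*a - 32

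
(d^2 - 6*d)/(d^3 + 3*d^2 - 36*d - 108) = d/(d^2 + 9*d + 18)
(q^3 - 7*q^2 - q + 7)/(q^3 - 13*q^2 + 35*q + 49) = (q - 1)/(q - 7)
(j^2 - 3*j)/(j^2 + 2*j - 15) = j/(j + 5)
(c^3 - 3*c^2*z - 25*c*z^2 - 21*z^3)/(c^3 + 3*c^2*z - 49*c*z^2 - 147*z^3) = (c + z)/(c + 7*z)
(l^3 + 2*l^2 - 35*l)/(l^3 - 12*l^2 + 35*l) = (l + 7)/(l - 7)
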